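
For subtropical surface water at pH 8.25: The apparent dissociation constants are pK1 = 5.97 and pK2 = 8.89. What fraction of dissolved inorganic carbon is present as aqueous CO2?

α₀ = 0.00425

α₀ = 1 / (1 + K1/[H⁺] + K1K2/[H⁺]²) = 1 / (1 + 10^+2.28 + 10^+1.64)
   = 1 / (1 + 190.55 + 43.652) = 1/235.20 = 0.004252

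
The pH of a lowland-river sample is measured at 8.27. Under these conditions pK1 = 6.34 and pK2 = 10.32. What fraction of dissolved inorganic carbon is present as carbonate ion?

α₂ = 0.00873

α₂ = 1 / (1 + [H⁺]/K2 + [H⁺]²/(K1K2)) = 1 / (1 + 10^+2.05 + 10^+0.12)
   = 1 / (1 + 112.20 + 1.3183) = 1/114.52 = 0.008732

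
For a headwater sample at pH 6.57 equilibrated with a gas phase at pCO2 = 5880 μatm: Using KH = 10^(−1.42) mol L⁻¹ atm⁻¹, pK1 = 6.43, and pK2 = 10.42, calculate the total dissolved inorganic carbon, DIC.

DIC = 0.532 mmol/L

[CO2*] = KH · pCO2 = 10^(−1.42) × 5880×10^-6 = 2.236×10^-4 mol/L
α₀ = 1/(1 + K1/[H⁺] + K1K2/[H⁺]²) = 1/(1 + 10^+0.14 + 10^-3.71) = 0.4201
DIC = [CO2*]/α₀ = 2.236×10^-4 / 0.4201 = 0.532 mmol/L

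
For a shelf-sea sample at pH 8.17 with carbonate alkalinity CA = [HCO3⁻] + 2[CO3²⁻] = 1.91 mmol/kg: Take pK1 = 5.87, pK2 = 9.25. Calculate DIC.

DIC = 1.78 mmol/kg

CA = [HCO3⁻] + 2[CO3²⁻] = (α₁ + 2α₂)·DIC
At pH 8.17: [H⁺]/K1 = 10^-2.30 = 0.0050119, K2/[H⁺] = 10^-1.08 = 0.083176
α₁ = 1/(1 + 0.0050119 + 0.083176) = 1/1.0882 = 0.9190; α₂ = α₁·K2/[H⁺] = 0.07644
α₁ + 2α₂ = 1.0718
DIC = CA / (α₁ + 2α₂) = 1.91 / 1.0718 = 1.78 mmol/kg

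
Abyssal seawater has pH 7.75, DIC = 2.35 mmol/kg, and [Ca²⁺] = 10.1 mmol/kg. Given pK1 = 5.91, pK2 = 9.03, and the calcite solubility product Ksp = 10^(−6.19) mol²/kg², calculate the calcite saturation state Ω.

α₂ = 1 / (1 + [H⁺]/K2 + [H⁺]²/(K1K2)) = 1 / (1 + 10^+1.28 + 10^-0.56)
   = 1 / (1 + 19.055 + 0.27542) = 1/20.330 = 0.04919
[CO3²⁻] = α₂ × DIC = 0.04919 × 2.35 = 0.1156 mmol/kg
Ksp = 10^(−6.19) = 6.457×10^-7
Ω = [Ca²⁺][CO3²⁻]/Ksp = (10.1×10^-3)(1.156×10^-4) / 6.457×10^-7 = 1.81

Ω = 1.81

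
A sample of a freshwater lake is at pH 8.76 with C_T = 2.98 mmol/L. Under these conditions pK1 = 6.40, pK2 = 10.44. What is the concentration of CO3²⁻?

[CO3²⁻] = 0.0607 mmol/L

α₂ = 1 / (1 + [H⁺]/K2 + [H⁺]²/(K1K2)) = 1 / (1 + 10^+1.68 + 10^-0.68)
   = 1 / (1 + 47.863 + 0.20893) = 1/49.072 = 0.02038
[CO3²⁻] = α₂ × DIC = 0.02038 × 2.98 = 0.0607 mmol/L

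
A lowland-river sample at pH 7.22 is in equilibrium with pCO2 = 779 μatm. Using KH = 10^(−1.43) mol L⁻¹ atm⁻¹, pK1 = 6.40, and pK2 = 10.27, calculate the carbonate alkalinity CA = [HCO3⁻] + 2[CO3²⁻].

CA = 0.192 mmol/L

[CO2*] = KH · pCO2 = 10^(−1.43) × 779×10^-6 = 2.894×10^-5 mol/L
α₀ = 1/(1 + K1/[H⁺] + K1K2/[H⁺]²) = 1/(1 + 10^+0.82 + 10^-2.23) = 0.1314
DIC = [CO2*]/α₀ = 2.894×10^-5 / 0.1314 = 0.2203 mmol/L
CA = (α₁ + 2α₂)·DIC = (0.8679 + 2×0.0007735) × 0.2203 = 0.192 mmol/L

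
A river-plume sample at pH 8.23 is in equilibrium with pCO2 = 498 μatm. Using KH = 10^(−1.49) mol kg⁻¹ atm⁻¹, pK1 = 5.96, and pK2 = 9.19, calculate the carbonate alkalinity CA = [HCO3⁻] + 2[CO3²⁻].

[CO2*] = KH · pCO2 = 10^(−1.49) × 498×10^-6 = 1.611×10^-5 mol/kg
α₀ = 1/(1 + K1/[H⁺] + K1K2/[H⁺]²) = 1/(1 + 10^+2.27 + 10^+1.31) = 0.004816
DIC = [CO2*]/α₀ = 1.611×10^-5 / 0.004816 = 3.346 mmol/kg
CA = (α₁ + 2α₂)·DIC = (0.8968 + 2×0.09834) × 3.346 = 3.66 mmol/kg

CA = 3.66 mmol/kg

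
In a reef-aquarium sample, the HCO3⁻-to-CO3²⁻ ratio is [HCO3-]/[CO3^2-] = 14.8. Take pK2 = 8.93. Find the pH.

From K2 = [H⁺][CO3^2-]/[HCO3-]:  pH = pK2 − log₁₀([HCO3-]/[CO3^2-])
log₁₀(14.8) = +1.170
pH = 8.93 − (+1.170) = 7.76

pH = 7.76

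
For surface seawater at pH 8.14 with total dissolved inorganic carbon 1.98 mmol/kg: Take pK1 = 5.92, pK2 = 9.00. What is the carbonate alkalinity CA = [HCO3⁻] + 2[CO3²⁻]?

CA = [HCO3⁻] + 2[CO3²⁻] = (α₁ + 2α₂)·DIC
At pH 8.14: [H⁺]/K1 = 10^-2.22 = 0.0060256, K2/[H⁺] = 10^-0.86 = 0.13804
α₁ = 1/(1 + 0.0060256 + 0.13804) = 1/1.1441 = 0.8741; α₂ = α₁·K2/[H⁺] = 0.1207
α₁ + 2α₂ = 1.1154
CA = 1.1154 × 1.98 = 2.21 mmol/kg

CA = 2.21 mmol/kg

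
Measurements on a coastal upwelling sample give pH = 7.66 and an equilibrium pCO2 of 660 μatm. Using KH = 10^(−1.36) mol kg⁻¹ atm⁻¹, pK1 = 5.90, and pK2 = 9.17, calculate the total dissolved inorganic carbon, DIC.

DIC = 1.74 mmol/kg

[CO2*] = KH · pCO2 = 10^(−1.36) × 660×10^-6 = 2.881×10^-5 mol/kg
α₀ = 1/(1 + K1/[H⁺] + K1K2/[H⁺]²) = 1/(1 + 10^+1.76 + 10^+0.25) = 0.01658
DIC = [CO2*]/α₀ = 2.881×10^-5 / 0.01658 = 1.74 mmol/kg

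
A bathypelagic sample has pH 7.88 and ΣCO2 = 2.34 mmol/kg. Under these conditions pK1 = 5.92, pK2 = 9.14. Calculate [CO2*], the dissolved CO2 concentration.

[CO2*] = 0.0241 mmol/kg

α₀ = 1 / (1 + K1/[H⁺] + K1K2/[H⁺]²) = 1 / (1 + 10^+1.96 + 10^+0.70)
   = 1 / (1 + 91.201 + 5.0119) = 1/97.213 = 0.01029
[CO2*] = α₀ × DIC = 0.01029 × 2.34 = 0.0241 mmol/kg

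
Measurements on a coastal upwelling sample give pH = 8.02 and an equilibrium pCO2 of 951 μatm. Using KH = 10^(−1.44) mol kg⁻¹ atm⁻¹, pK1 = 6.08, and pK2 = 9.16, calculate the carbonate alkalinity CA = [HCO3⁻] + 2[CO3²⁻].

CA = 3.44 mmol/kg

[CO2*] = KH · pCO2 = 10^(−1.44) × 951×10^-6 = 3.453×10^-5 mol/kg
α₀ = 1/(1 + K1/[H⁺] + K1K2/[H⁺]²) = 1/(1 + 10^+1.94 + 10^+0.80) = 0.01059
DIC = [CO2*]/α₀ = 3.453×10^-5 / 0.01059 = 3.260 mmol/kg
CA = (α₁ + 2α₂)·DIC = (0.9226 + 2×0.06683) × 3.260 = 3.44 mmol/kg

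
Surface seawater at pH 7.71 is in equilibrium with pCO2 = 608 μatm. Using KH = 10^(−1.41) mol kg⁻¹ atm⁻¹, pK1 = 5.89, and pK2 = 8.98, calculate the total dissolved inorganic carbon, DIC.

[CO2*] = KH · pCO2 = 10^(−1.41) × 608×10^-6 = 2.365×10^-5 mol/kg
α₀ = 1/(1 + K1/[H⁺] + K1K2/[H⁺]²) = 1/(1 + 10^+1.82 + 10^+0.55) = 0.01416
DIC = [CO2*]/α₀ = 2.365×10^-5 / 0.01416 = 1.67 mmol/kg

DIC = 1.67 mmol/kg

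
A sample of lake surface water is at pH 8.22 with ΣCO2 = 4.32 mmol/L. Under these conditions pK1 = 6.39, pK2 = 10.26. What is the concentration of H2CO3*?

α₀ = 1 / (1 + K1/[H⁺] + K1K2/[H⁺]²) = 1 / (1 + 10^+1.83 + 10^-0.21)
   = 1 / (1 + 67.608 + 0.61660) = 1/69.225 = 0.01445
[CO2*] = α₀ × DIC = 0.01445 × 4.32 = 0.0624 mmol/L

[CO2*] = 0.0624 mmol/L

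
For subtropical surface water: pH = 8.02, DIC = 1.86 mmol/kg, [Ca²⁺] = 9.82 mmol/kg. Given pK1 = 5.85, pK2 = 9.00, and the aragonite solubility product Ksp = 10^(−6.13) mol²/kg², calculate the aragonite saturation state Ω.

α₂ = 1 / (1 + [H⁺]/K2 + [H⁺]²/(K1K2)) = 1 / (1 + 10^+0.98 + 10^-1.19)
   = 1 / (1 + 9.5499 + 0.064565) = 1/10.614 = 0.09421
[CO3²⁻] = α₂ × DIC = 0.09421 × 1.86 = 0.1752 mmol/kg
Ksp = 10^(−6.13) = 7.413×10^-7
Ω = [Ca²⁺][CO3²⁻]/Ksp = (9.82×10^-3)(1.752×10^-4) / 7.413×10^-7 = 2.32

Ω = 2.32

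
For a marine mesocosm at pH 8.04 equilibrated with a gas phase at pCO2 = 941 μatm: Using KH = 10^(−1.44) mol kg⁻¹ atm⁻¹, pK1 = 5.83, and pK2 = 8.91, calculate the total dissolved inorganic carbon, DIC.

DIC = 6.32 mmol/kg

[CO2*] = KH · pCO2 = 10^(−1.44) × 941×10^-6 = 3.417×10^-5 mol/kg
α₀ = 1/(1 + K1/[H⁺] + K1K2/[H⁺]²) = 1/(1 + 10^+2.21 + 10^+1.34) = 0.005404
DIC = [CO2*]/α₀ = 3.417×10^-5 / 0.005404 = 6.32 mmol/kg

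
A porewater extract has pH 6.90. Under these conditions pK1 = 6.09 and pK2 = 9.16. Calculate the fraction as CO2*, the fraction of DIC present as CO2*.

α₀ = 1 / (1 + K1/[H⁺] + K1K2/[H⁺]²) = 1 / (1 + 10^+0.81 + 10^-1.45)
   = 1 / (1 + 6.4565 + 0.035481) = 1/7.4920 = 0.1335

α₀ = 0.133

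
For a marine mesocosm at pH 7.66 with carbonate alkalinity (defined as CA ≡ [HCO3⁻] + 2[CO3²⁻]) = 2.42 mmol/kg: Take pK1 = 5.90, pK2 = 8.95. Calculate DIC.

DIC = 2.35 mmol/kg

CA = [HCO3⁻] + 2[CO3²⁻] = (α₁ + 2α₂)·DIC
At pH 7.66: [H⁺]/K1 = 10^-1.76 = 0.017378, K2/[H⁺] = 10^-1.29 = 0.051286
α₁ = 1/(1 + 0.017378 + 0.051286) = 1/1.0687 = 0.9357; α₂ = α₁·K2/[H⁺] = 0.04799
α₁ + 2α₂ = 1.0317
DIC = CA / (α₁ + 2α₂) = 2.42 / 1.0317 = 2.35 mmol/kg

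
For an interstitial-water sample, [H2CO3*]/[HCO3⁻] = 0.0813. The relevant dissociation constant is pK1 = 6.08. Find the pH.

From K1 = [H⁺][HCO3⁻]/[H2CO3*]:  pH = pK1 − log₁₀([H2CO3*]/[HCO3⁻])
log₁₀(0.0813) = -1.090
pH = 6.08 − (-1.090) = 7.17

pH = 7.17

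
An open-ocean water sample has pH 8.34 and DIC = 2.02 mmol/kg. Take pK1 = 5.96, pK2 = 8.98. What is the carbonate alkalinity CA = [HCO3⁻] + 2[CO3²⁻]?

CA = 2.39 mmol/kg

CA = [HCO3⁻] + 2[CO3²⁻] = (α₁ + 2α₂)·DIC
At pH 8.34: [H⁺]/K1 = 10^-2.38 = 0.0041687, K2/[H⁺] = 10^-0.64 = 0.22909
α₁ = 1/(1 + 0.0041687 + 0.22909) = 1/1.2333 = 0.8109; α₂ = α₁·K2/[H⁺] = 0.1858
α₁ + 2α₂ = 1.1824
CA = 1.1824 × 2.02 = 2.39 mmol/kg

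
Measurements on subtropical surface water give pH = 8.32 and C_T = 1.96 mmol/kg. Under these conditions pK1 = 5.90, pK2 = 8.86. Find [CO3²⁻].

[CO3²⁻] = 0.437 mmol/kg

α₂ = 1 / (1 + [H⁺]/K2 + [H⁺]²/(K1K2)) = 1 / (1 + 10^+0.54 + 10^-1.88)
   = 1 / (1 + 3.4674 + 0.013183) = 1/4.4806 = 0.2232
[CO3²⁻] = α₂ × DIC = 0.2232 × 1.96 = 0.437 mmol/kg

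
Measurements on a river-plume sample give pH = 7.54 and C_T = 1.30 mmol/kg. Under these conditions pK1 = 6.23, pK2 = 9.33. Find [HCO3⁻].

α₁ = 1 / (1 + [H⁺]/K1 + K2/[H⁺]) = 1 / (1 + 10^-1.31 + 10^-1.79)
   = 1 / (1 + 0.048978 + 0.016218) = 1/1.0652 = 0.9388
[HCO3⁻] = α₁ × DIC = 0.9388 × 1.30 = 1.22 mmol/kg

[HCO3⁻] = 1.22 mmol/kg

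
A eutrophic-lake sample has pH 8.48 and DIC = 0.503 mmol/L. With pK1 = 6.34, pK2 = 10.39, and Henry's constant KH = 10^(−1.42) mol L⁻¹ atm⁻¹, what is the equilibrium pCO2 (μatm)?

pCO2 = 94.0 μatm

α₀ = 1 / (1 + K1/[H⁺] + K1K2/[H⁺]²) = 1 / (1 + 10^+2.14 + 10^+0.23)
   = 1 / (1 + 138.04 + 1.6982) = 1/140.74 = 0.007105
[CO2*] = α₀ × DIC = 0.007105 × 0.503 = 0.003574 mmol/L = 3.574 μmol/L
pCO2 = [CO2*]/KH = 3.574×10^-6 / 3.802×10^-2 = 94.0 μatm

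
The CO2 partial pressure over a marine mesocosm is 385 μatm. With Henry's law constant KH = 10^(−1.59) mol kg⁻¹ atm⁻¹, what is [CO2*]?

[CO2*] = 9.90 μmol/kg

KH = 10^(−1.59) = 2.570×10^-2 mol kg⁻¹ atm⁻¹
[CO2*] = KH · pCO2 = 2.570×10^-2 × 385×10^-6 atm = 9.90×10^-6 mol/kg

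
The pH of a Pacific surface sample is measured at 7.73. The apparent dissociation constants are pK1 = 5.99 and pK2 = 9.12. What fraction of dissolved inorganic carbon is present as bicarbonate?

α₁ = 0.944

α₁ = 1 / (1 + [H⁺]/K1 + K2/[H⁺]) = 1 / (1 + 10^-1.74 + 10^-1.39)
   = 1 / (1 + 0.018197 + 0.040738) = 1/1.0589 = 0.9443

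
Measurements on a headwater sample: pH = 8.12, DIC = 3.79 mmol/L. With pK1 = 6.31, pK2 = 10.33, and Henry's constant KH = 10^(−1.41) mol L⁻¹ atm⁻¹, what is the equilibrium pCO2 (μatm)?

pCO2 = 1480 μatm

α₀ = 1 / (1 + K1/[H⁺] + K1K2/[H⁺]²) = 1 / (1 + 10^+1.81 + 10^-0.40)
   = 1 / (1 + 64.565 + 0.39811) = 1/65.964 = 0.01516
[CO2*] = α₀ × DIC = 0.01516 × 3.79 = 0.05746 mmol/L
pCO2 = [CO2*]/KH = 5.746×10^-5 / 3.890×10^-2 = 1480 μatm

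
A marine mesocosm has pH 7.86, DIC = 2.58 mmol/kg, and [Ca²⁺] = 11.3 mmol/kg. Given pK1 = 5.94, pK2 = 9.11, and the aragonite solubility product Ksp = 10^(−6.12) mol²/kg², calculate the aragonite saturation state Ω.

α₂ = 1 / (1 + [H⁺]/K2 + [H⁺]²/(K1K2)) = 1 / (1 + 10^+1.25 + 10^-0.67)
   = 1 / (1 + 17.783 + 0.21380) = 1/18.997 = 0.05264
[CO3²⁻] = α₂ × DIC = 0.05264 × 2.58 = 0.1358 mmol/kg
Ksp = 10^(−6.12) = 7.586×10^-7
Ω = [Ca²⁺][CO3²⁻]/Ksp = (11.3×10^-3)(1.358×10^-4) / 7.586×10^-7 = 2.02

Ω = 2.02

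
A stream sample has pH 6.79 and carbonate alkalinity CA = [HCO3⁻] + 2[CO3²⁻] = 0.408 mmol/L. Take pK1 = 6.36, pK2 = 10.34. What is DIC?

CA = [HCO3⁻] + 2[CO3²⁻] = (α₁ + 2α₂)·DIC
At pH 6.79: [H⁺]/K1 = 10^-0.43 = 0.37154, K2/[H⁺] = 10^-3.55 = 0.00028184
α₁ = 1/(1 + 0.37154 + 0.00028184) = 1/1.3718 = 0.7290; α₂ = α₁·K2/[H⁺] = 0.0002054
α₁ + 2α₂ = 0.7294
DIC = CA / (α₁ + 2α₂) = 0.408 / 0.7294 = 0.559 mmol/L

DIC = 0.559 mmol/L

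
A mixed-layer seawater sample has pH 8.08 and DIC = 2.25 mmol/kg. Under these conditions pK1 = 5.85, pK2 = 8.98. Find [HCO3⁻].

α₁ = 1 / (1 + [H⁺]/K1 + K2/[H⁺]) = 1 / (1 + 10^-2.23 + 10^-0.90)
   = 1 / (1 + 0.0058884 + 0.12589) = 1/1.1318 = 0.8836
[HCO3⁻] = α₁ × DIC = 0.8836 × 2.25 = 1.99 mmol/kg

[HCO3⁻] = 1.99 mmol/kg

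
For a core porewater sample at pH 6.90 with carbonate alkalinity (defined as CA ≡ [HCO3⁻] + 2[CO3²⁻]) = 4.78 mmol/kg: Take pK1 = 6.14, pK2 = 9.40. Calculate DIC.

DIC = 5.59 mmol/kg

CA = [HCO3⁻] + 2[CO3²⁻] = (α₁ + 2α₂)·DIC
At pH 6.90: [H⁺]/K1 = 10^-0.76 = 0.17378, K2/[H⁺] = 10^-2.50 = 0.0031623
α₁ = 1/(1 + 0.17378 + 0.0031623) = 1/1.1769 = 0.8497; α₂ = α₁·K2/[H⁺] = 0.002687
α₁ + 2α₂ = 0.8550
DIC = CA / (α₁ + 2α₂) = 4.78 / 0.8550 = 5.59 mmol/kg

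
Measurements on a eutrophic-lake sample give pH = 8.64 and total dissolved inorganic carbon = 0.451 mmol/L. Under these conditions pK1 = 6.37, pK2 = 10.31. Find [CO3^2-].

α₂ = 1 / (1 + [H⁺]/K2 + [H⁺]²/(K1K2)) = 1 / (1 + 10^+1.67 + 10^-0.60)
   = 1 / (1 + 46.774 + 0.25119) = 1/48.025 = 0.02082
[CO3²⁻] = α₂ × DIC = 0.02082 × 0.451 = 0.00939 mmol/L = 9.39 μmol/L

[CO3²⁻] = 9.39 μmol/L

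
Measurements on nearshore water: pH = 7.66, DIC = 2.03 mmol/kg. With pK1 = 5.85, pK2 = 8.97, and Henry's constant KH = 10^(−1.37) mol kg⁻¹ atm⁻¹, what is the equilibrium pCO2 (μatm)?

pCO2 = 692 μatm

α₀ = 1 / (1 + K1/[H⁺] + K1K2/[H⁺]²) = 1 / (1 + 10^+1.81 + 10^+0.50)
   = 1 / (1 + 64.565 + 3.1623) = 1/68.728 = 0.01455
[CO2*] = α₀ × DIC = 0.01455 × 2.03 = 0.02954 mmol/kg
pCO2 = [CO2*]/KH = 2.954×10^-5 / 4.266×10^-2 = 692 μatm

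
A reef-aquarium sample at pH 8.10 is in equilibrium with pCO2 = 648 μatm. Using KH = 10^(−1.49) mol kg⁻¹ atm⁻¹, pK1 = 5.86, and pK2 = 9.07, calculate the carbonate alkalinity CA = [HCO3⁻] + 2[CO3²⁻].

CA = 4.42 mmol/kg

[CO2*] = KH · pCO2 = 10^(−1.49) × 648×10^-6 = 2.097×10^-5 mol/kg
α₀ = 1/(1 + K1/[H⁺] + K1K2/[H⁺]²) = 1/(1 + 10^+2.24 + 10^+1.27) = 0.005171
DIC = [CO2*]/α₀ = 2.097×10^-5 / 0.005171 = 4.055 mmol/kg
CA = (α₁ + 2α₂)·DIC = (0.8985 + 2×0.09628) × 4.055 = 4.42 mmol/kg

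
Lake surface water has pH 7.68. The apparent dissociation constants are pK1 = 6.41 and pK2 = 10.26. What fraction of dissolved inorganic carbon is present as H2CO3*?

α₀ = 0.0508

α₀ = 1 / (1 + K1/[H⁺] + K1K2/[H⁺]²) = 1 / (1 + 10^+1.27 + 10^-1.31)
   = 1 / (1 + 18.621 + 0.048978) = 1/19.670 = 0.05084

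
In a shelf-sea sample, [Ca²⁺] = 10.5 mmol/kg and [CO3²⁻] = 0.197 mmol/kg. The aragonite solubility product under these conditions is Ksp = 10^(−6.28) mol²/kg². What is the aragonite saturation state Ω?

Ω = 3.94

Ksp = 10^(−6.28) = 5.248×10^-7
Ω = [Ca²⁺][CO3²⁻]/Ksp = (10.5×10^-3)(0.197×10^-3) / 5.248×10^-7 = 3.94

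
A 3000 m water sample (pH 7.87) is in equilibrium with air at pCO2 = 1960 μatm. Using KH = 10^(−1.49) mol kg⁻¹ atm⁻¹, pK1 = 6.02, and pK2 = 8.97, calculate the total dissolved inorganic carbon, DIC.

[CO2*] = KH · pCO2 = 10^(−1.49) × 1960×10^-6 = 6.342×10^-5 mol/kg
α₀ = 1/(1 + K1/[H⁺] + K1K2/[H⁺]²) = 1/(1 + 10^+1.85 + 10^+0.75) = 0.01292
DIC = [CO2*]/α₀ = 6.342×10^-5 / 0.01292 = 4.91 mmol/kg

DIC = 4.91 mmol/kg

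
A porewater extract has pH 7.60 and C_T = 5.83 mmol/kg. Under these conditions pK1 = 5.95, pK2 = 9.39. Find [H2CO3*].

[CO2*] = 0.126 mmol/kg

α₀ = 1 / (1 + K1/[H⁺] + K1K2/[H⁺]²) = 1 / (1 + 10^+1.65 + 10^-0.14)
   = 1 / (1 + 44.668 + 0.72444) = 1/46.393 = 0.02156
[CO2*] = α₀ × DIC = 0.02156 × 5.83 = 0.126 mmol/kg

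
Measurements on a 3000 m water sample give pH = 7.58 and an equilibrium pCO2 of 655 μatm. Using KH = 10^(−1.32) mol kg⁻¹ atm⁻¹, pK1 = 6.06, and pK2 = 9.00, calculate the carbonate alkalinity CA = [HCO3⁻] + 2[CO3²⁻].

CA = 1.12 mmol/kg

[CO2*] = KH · pCO2 = 10^(−1.32) × 655×10^-6 = 3.135×10^-5 mol/kg
α₀ = 1/(1 + K1/[H⁺] + K1K2/[H⁺]²) = 1/(1 + 10^+1.52 + 10^+0.10) = 0.02827
DIC = [CO2*]/α₀ = 3.135×10^-5 / 0.02827 = 1.109 mmol/kg
CA = (α₁ + 2α₂)·DIC = (0.9361 + 2×0.03559) × 1.109 = 1.12 mmol/kg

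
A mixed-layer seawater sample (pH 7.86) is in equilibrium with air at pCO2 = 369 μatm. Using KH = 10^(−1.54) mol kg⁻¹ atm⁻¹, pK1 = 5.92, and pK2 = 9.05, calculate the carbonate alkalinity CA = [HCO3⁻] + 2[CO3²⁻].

[CO2*] = KH · pCO2 = 10^(−1.54) × 369×10^-6 = 1.064×10^-5 mol/kg
α₀ = 1/(1 + K1/[H⁺] + K1K2/[H⁺]²) = 1/(1 + 10^+1.94 + 10^+0.75) = 0.01067
DIC = [CO2*]/α₀ = 1.064×10^-5 / 0.01067 = 0.9974 mmol/kg
CA = (α₁ + 2α₂)·DIC = (0.9293 + 2×0.06000) × 0.9974 = 1.05 mmol/kg

CA = 1.05 mmol/kg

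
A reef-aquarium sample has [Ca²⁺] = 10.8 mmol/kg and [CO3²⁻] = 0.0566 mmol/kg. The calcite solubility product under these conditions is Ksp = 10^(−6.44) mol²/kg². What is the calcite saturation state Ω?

Ksp = 10^(−6.44) = 3.631×10^-7
Ω = [Ca²⁺][CO3²⁻]/Ksp = (10.8×10^-3)(0.0566×10^-3) / 3.631×10^-7 = 1.68

Ω = 1.68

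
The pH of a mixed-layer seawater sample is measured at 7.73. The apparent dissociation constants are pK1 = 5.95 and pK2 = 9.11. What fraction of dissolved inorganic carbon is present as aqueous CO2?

α₀ = 0.0157

α₀ = 1 / (1 + K1/[H⁺] + K1K2/[H⁺]²) = 1 / (1 + 10^+1.78 + 10^+0.40)
   = 1 / (1 + 60.256 + 2.5119) = 1/63.768 = 0.01568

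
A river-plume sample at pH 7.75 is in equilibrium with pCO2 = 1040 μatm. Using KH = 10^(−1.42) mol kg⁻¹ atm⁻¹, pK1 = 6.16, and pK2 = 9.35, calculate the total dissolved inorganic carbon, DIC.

[CO2*] = KH · pCO2 = 10^(−1.42) × 1040×10^-6 = 3.954×10^-5 mol/kg
α₀ = 1/(1 + K1/[H⁺] + K1K2/[H⁺]²) = 1/(1 + 10^+1.59 + 10^-0.01) = 0.02446
DIC = [CO2*]/α₀ = 3.954×10^-5 / 0.02446 = 1.62 mmol/kg

DIC = 1.62 mmol/kg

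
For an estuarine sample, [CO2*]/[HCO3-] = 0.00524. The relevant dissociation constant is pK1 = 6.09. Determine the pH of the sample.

From K1 = [H⁺][HCO3-]/[CO2*]:  pH = pK1 − log₁₀([CO2*]/[HCO3-])
log₁₀(0.00524) = -2.281
pH = 6.09 − (-2.281) = 8.37

pH = 8.37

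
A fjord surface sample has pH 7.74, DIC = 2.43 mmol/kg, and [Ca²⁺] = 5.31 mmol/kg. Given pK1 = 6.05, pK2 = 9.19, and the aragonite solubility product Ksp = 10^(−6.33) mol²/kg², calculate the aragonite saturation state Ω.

Ω = 0.927

α₂ = 1 / (1 + [H⁺]/K2 + [H⁺]²/(K1K2)) = 1 / (1 + 10^+1.45 + 10^-0.24)
   = 1 / (1 + 28.184 + 0.57544) = 1/29.759 = 0.03360
[CO3²⁻] = α₂ × DIC = 0.03360 × 2.43 = 0.08166 mmol/kg
Ksp = 10^(−6.33) = 4.677×10^-7
Ω = [Ca²⁺][CO3²⁻]/Ksp = (5.31×10^-3)(8.166×10^-5) / 4.677×10^-7 = 0.927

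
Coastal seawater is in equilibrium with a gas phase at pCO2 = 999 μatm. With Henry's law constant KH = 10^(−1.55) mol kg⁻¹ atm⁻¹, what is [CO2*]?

[CO2*] = 28.2 μmol/kg

KH = 10^(−1.55) = 2.818×10^-2 mol kg⁻¹ atm⁻¹
[CO2*] = KH · pCO2 = 2.818×10^-2 × 999×10^-6 atm = 2.82×10^-5 mol/kg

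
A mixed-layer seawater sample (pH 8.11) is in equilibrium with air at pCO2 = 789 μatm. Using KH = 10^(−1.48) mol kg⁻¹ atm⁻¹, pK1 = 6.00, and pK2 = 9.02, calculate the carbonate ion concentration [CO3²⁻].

[CO2*] = KH · pCO2 = 10^(−1.48) × 789×10^-6 = 2.613×10^-5 mol/kg
α₀ = 1/(1 + K1/[H⁺] + K1K2/[H⁺]²) = 1/(1 + 10^+2.11 + 10^+1.20) = 0.006865
DIC = [CO2*]/α₀ = 2.613×10^-5 / 0.006865 = 3.806 mmol/kg
[CO3²⁻] = α₂·DIC; α₂ = 0.1088, so [CO3²⁻] = 0.1088 × 3.806 = 0.414 mmol/kg

[CO3²⁻] = 0.414 mmol/kg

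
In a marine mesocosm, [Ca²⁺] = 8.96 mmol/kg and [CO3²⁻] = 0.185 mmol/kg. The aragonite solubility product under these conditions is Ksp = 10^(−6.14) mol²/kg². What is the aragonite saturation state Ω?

Ω = 2.29

Ksp = 10^(−6.14) = 7.244×10^-7
Ω = [Ca²⁺][CO3²⁻]/Ksp = (8.96×10^-3)(0.185×10^-3) / 7.244×10^-7 = 2.29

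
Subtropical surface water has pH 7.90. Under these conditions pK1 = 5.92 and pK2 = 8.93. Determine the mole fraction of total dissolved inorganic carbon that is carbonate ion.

α₂ = 0.0845

α₂ = 1 / (1 + [H⁺]/K2 + [H⁺]²/(K1K2)) = 1 / (1 + 10^+1.03 + 10^-0.95)
   = 1 / (1 + 10.715 + 0.11220) = 1/11.827 = 0.08455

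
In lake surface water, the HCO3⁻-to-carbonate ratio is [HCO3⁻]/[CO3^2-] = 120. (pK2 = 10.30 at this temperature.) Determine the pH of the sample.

pH = 8.22

From K2 = [H⁺][CO3^2-]/[HCO3⁻]:  pH = pK2 − log₁₀([HCO3⁻]/[CO3^2-])
log₁₀(120) = +2.079
pH = 10.30 − (+2.079) = 8.22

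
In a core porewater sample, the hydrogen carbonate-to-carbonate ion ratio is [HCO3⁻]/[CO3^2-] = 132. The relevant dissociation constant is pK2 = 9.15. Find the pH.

pH = 7.03

From K2 = [H⁺][CO3^2-]/[HCO3⁻]:  pH = pK2 − log₁₀([HCO3⁻]/[CO3^2-])
log₁₀(132) = +2.121
pH = 9.15 − (+2.121) = 7.03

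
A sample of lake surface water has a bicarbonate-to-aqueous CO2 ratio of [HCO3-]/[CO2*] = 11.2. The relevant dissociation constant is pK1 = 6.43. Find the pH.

pH = 7.48

From K1 = [H⁺][HCO3-]/[CO2*]:  pH = pK1 + log₁₀([HCO3-]/[CO2*])
log₁₀(11.2) = +1.049
pH = 6.43 + (+1.049) = 7.48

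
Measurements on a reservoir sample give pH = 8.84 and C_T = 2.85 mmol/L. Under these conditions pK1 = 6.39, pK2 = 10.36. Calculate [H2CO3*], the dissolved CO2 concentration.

α₀ = 1 / (1 + K1/[H⁺] + K1K2/[H⁺]²) = 1 / (1 + 10^+2.45 + 10^+0.93)
   = 1 / (1 + 281.84 + 8.5114) = 1/291.35 = 0.003432
[CO2*] = α₀ × DIC = 0.003432 × 2.85 = 0.00978 mmol/L = 9.78 μmol/L

[CO2*] = 9.78 μmol/L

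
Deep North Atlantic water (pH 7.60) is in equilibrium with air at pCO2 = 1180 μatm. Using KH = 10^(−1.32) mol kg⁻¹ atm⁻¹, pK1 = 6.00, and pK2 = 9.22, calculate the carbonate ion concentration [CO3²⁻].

[CO2*] = KH · pCO2 = 10^(−1.32) × 1180×10^-6 = 5.648×10^-5 mol/kg
α₀ = 1/(1 + K1/[H⁺] + K1K2/[H⁺]²) = 1/(1 + 10^+1.60 + 10^-0.02) = 0.02394
DIC = [CO2*]/α₀ = 5.648×10^-5 / 0.02394 = 2.359 mmol/kg
[CO3²⁻] = α₂·DIC; α₂ = 0.02287, so [CO3²⁻] = 0.02287 × 2.359 = 0.0539 mmol/kg

[CO3²⁻] = 0.0539 mmol/kg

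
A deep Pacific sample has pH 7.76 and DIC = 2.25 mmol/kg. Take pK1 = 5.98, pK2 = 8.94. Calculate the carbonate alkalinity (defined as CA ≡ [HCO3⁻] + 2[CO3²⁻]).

CA = 2.35 mmol/kg

CA = [HCO3⁻] + 2[CO3²⁻] = (α₁ + 2α₂)·DIC
At pH 7.76: [H⁺]/K1 = 10^-1.78 = 0.016596, K2/[H⁺] = 10^-1.18 = 0.066069
α₁ = 1/(1 + 0.016596 + 0.066069) = 1/1.0827 = 0.9236; α₂ = α₁·K2/[H⁺] = 0.06102
α₁ + 2α₂ = 1.0457
CA = 1.0457 × 2.25 = 2.35 mmol/kg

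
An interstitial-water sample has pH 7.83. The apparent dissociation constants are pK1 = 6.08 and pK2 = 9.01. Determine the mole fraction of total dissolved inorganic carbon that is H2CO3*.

α₀ = 1 / (1 + K1/[H⁺] + K1K2/[H⁺]²) = 1 / (1 + 10^+1.75 + 10^+0.57)
   = 1 / (1 + 56.234 + 3.7154) = 1/60.949 = 0.01641

α₀ = 0.0164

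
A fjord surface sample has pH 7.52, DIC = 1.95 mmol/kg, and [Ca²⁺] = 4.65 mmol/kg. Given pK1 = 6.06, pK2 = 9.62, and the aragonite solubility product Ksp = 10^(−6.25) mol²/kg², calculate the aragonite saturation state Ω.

α₂ = 1 / (1 + [H⁺]/K2 + [H⁺]²/(K1K2)) = 1 / (1 + 10^+2.10 + 10^+0.64)
   = 1 / (1 + 125.89 + 4.3652) = 1/131.26 = 0.007619
[CO3²⁻] = α₂ × DIC = 0.007619 × 1.95 = 0.01486 mmol/kg = 14.86 μmol/kg
Ksp = 10^(−6.25) = 5.623×10^-7
Ω = [Ca²⁺][CO3²⁻]/Ksp = (4.65×10^-3)(1.486×10^-5) / 5.623×10^-7 = 0.123

Ω = 0.123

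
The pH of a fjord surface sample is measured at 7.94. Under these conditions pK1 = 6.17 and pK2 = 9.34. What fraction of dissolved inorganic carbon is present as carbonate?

α₂ = 1 / (1 + [H⁺]/K2 + [H⁺]²/(K1K2)) = 1 / (1 + 10^+1.40 + 10^-0.37)
   = 1 / (1 + 25.119 + 0.42658) = 1/26.545 = 0.03767

α₂ = 0.0377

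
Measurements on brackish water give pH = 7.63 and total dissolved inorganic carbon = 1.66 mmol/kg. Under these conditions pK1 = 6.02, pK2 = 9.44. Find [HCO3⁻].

α₁ = 1 / (1 + [H⁺]/K1 + K2/[H⁺]) = 1 / (1 + 10^-1.61 + 10^-1.81)
   = 1 / (1 + 0.024547 + 0.015488) = 1/1.0400 = 0.9615
[HCO3⁻] = α₁ × DIC = 0.9615 × 1.66 = 1.60 mmol/kg

[HCO3⁻] = 1.60 mmol/kg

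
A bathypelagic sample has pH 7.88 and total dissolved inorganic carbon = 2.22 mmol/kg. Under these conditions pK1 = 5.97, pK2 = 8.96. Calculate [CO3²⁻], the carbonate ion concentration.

[CO3²⁻] = 0.169 mmol/kg

α₂ = 1 / (1 + [H⁺]/K2 + [H⁺]²/(K1K2)) = 1 / (1 + 10^+1.08 + 10^-0.83)
   = 1 / (1 + 12.023 + 0.14791) = 1/13.171 = 0.07593
[CO3²⁻] = α₂ × DIC = 0.07593 × 2.22 = 0.169 mmol/kg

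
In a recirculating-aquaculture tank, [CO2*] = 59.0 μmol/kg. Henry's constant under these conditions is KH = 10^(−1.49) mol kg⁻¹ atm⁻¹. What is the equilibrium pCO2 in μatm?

KH = 10^(−1.49) = 3.236×10^-2 mol kg⁻¹ atm⁻¹
pCO2 = [CO2*]/KH = 59.0×10^-6 / 3.236×10^-2 = 1.82×10^-3 atm = 1820 μatm

pCO2 = 1820 μatm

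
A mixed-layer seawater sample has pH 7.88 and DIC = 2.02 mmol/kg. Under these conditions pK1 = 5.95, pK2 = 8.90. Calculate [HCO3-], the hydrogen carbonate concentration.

[HCO3⁻] = 1.82 mmol/kg

α₁ = 1 / (1 + [H⁺]/K1 + K2/[H⁺]) = 1 / (1 + 10^-1.93 + 10^-1.02)
   = 1 / (1 + 0.011749 + 0.095499) = 1/1.1072 = 0.9031
[HCO3⁻] = α₁ × DIC = 0.9031 × 2.02 = 1.82 mmol/kg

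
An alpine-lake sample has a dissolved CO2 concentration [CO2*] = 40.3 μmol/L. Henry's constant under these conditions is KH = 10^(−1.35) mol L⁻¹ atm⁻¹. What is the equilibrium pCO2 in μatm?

KH = 10^(−1.35) = 4.467×10^-2 mol L⁻¹ atm⁻¹
pCO2 = [CO2*]/KH = 40.3×10^-6 / 4.467×10^-2 = 9.02×10^-4 atm = 902 μatm

pCO2 = 902 μatm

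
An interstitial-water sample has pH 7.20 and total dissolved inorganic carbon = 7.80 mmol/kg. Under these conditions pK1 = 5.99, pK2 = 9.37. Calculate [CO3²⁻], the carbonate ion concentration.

α₂ = 1 / (1 + [H⁺]/K2 + [H⁺]²/(K1K2)) = 1 / (1 + 10^+2.17 + 10^+0.96)
   = 1 / (1 + 147.91 + 9.1201) = 1/158.03 = 0.006328
[CO3²⁻] = α₂ × DIC = 0.006328 × 7.80 = 0.0494 mmol/kg

[CO3²⁻] = 0.0494 mmol/kg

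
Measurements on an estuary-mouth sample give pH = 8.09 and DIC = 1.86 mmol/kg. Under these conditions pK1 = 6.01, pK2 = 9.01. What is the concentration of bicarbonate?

α₁ = 1 / (1 + [H⁺]/K1 + K2/[H⁺]) = 1 / (1 + 10^-2.08 + 10^-0.92)
   = 1 / (1 + 0.0083176 + 0.12023) = 1/1.1285 = 0.8861
[HCO3⁻] = α₁ × DIC = 0.8861 × 1.86 = 1.65 mmol/kg

[HCO3⁻] = 1.65 mmol/kg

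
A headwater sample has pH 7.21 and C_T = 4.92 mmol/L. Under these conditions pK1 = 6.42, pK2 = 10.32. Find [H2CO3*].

α₀ = 1 / (1 + K1/[H⁺] + K1K2/[H⁺]²) = 1 / (1 + 10^+0.79 + 10^-2.32)
   = 1 / (1 + 6.1660 + 0.0047863) = 1/7.1707 = 0.1395
[CO2*] = α₀ × DIC = 0.1395 × 4.92 = 0.686 mmol/L

[CO2*] = 0.686 mmol/L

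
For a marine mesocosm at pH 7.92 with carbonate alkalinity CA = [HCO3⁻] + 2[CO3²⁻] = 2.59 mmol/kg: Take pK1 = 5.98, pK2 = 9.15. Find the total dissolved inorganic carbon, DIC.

CA = [HCO3⁻] + 2[CO3²⁻] = (α₁ + 2α₂)·DIC
At pH 7.92: [H⁺]/K1 = 10^-1.94 = 0.011482, K2/[H⁺] = 10^-1.23 = 0.058884
α₁ = 1/(1 + 0.011482 + 0.058884) = 1/1.0704 = 0.9343; α₂ = α₁·K2/[H⁺] = 0.05501
α₁ + 2α₂ = 1.0443
DIC = CA / (α₁ + 2α₂) = 2.59 / 1.0443 = 2.48 mmol/kg

DIC = 2.48 mmol/kg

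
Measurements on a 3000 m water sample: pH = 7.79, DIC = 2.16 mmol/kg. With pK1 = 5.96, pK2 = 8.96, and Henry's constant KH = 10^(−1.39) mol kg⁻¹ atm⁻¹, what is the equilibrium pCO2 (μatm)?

pCO2 = 725 μatm

α₀ = 1 / (1 + K1/[H⁺] + K1K2/[H⁺]²) = 1 / (1 + 10^+1.83 + 10^+0.66)
   = 1 / (1 + 67.608 + 4.5709) = 1/73.179 = 0.01367
[CO2*] = α₀ × DIC = 0.01367 × 2.16 = 0.02952 mmol/kg
pCO2 = [CO2*]/KH = 2.952×10^-5 / 4.074×10^-2 = 725 μatm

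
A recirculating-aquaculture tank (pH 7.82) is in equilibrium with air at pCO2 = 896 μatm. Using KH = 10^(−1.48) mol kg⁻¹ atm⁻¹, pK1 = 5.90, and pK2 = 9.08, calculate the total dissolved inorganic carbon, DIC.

DIC = 2.63 mmol/kg

[CO2*] = KH · pCO2 = 10^(−1.48) × 896×10^-6 = 2.967×10^-5 mol/kg
α₀ = 1/(1 + K1/[H⁺] + K1K2/[H⁺]²) = 1/(1 + 10^+1.92 + 10^+0.66) = 0.01127
DIC = [CO2*]/α₀ = 2.967×10^-5 / 0.01127 = 2.63 mmol/kg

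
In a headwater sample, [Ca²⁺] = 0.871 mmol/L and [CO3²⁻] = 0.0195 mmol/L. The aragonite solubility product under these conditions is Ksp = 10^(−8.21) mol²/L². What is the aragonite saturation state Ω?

Ksp = 10^(−8.21) = 6.166×10^-9
Ω = [Ca²⁺][CO3²⁻]/Ksp = (0.871×10^-3)(0.0195×10^-3) / 6.166×10^-9 = 2.75

Ω = 2.75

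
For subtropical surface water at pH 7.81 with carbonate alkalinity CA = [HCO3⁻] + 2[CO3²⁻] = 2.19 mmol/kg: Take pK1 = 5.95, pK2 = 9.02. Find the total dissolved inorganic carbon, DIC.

DIC = 2.10 mmol/kg

CA = [HCO3⁻] + 2[CO3²⁻] = (α₁ + 2α₂)·DIC
At pH 7.81: [H⁺]/K1 = 10^-1.86 = 0.013804, K2/[H⁺] = 10^-1.21 = 0.061660
α₁ = 1/(1 + 0.013804 + 0.061660) = 1/1.0755 = 0.9298; α₂ = α₁·K2/[H⁺] = 0.05733
α₁ + 2α₂ = 1.0445
DIC = CA / (α₁ + 2α₂) = 2.19 / 1.0445 = 2.10 mmol/kg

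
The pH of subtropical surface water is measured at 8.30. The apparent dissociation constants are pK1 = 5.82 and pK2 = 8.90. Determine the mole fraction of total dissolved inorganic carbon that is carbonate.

α₂ = 0.200

α₂ = 1 / (1 + [H⁺]/K2 + [H⁺]²/(K1K2)) = 1 / (1 + 10^+0.60 + 10^-1.88)
   = 1 / (1 + 3.9811 + 0.013183) = 1/4.9943 = 0.2002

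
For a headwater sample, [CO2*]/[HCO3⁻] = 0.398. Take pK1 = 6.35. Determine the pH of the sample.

From K1 = [H⁺][HCO3⁻]/[CO2*]:  pH = pK1 − log₁₀([CO2*]/[HCO3⁻])
log₁₀(0.398) = -0.400
pH = 6.35 − (-0.400) = 6.75

pH = 6.75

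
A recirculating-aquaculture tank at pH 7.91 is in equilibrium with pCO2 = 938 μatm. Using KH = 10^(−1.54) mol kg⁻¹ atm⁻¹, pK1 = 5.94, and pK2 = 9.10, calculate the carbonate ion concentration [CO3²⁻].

[CO2*] = KH · pCO2 = 10^(−1.54) × 938×10^-6 = 2.705×10^-5 mol/kg
α₀ = 1/(1 + K1/[H⁺] + K1K2/[H⁺]²) = 1/(1 + 10^+1.97 + 10^+0.78) = 0.009965
DIC = [CO2*]/α₀ = 2.705×10^-5 / 0.009965 = 2.715 mmol/kg
[CO3²⁻] = α₂·DIC; α₂ = 0.06005, so [CO3²⁻] = 0.06005 × 2.715 = 0.163 mmol/kg

[CO3²⁻] = 0.163 mmol/kg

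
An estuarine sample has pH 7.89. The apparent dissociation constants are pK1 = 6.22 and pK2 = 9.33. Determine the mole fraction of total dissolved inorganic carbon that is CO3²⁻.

α₂ = 0.0343

α₂ = 1 / (1 + [H⁺]/K2 + [H⁺]²/(K1K2)) = 1 / (1 + 10^+1.44 + 10^-0.23)
   = 1 / (1 + 27.542 + 0.58884) = 1/29.131 = 0.03433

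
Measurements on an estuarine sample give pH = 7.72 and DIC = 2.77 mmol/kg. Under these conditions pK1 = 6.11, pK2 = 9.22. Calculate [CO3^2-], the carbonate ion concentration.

α₂ = 1 / (1 + [H⁺]/K2 + [H⁺]²/(K1K2)) = 1 / (1 + 10^+1.50 + 10^-0.11)
   = 1 / (1 + 31.623 + 0.77625) = 1/33.399 = 0.02994
[CO3²⁻] = α₂ × DIC = 0.02994 × 2.77 = 0.0829 mmol/kg

[CO3²⁻] = 0.0829 mmol/kg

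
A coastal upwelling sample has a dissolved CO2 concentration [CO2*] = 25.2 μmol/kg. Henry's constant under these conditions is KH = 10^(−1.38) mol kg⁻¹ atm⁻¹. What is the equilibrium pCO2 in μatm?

KH = 10^(−1.38) = 4.169×10^-2 mol kg⁻¹ atm⁻¹
pCO2 = [CO2*]/KH = 25.2×10^-6 / 4.169×10^-2 = 6.05×10^-4 atm = 605 μatm

pCO2 = 605 μatm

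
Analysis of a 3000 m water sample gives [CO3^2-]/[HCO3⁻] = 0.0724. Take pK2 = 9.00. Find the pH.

From K2 = [H⁺][CO3^2-]/[HCO3⁻]:  pH = pK2 + log₁₀([CO3^2-]/[HCO3⁻])
log₁₀(0.0724) = -1.140
pH = 9.00 + (-1.140) = 7.86

pH = 7.86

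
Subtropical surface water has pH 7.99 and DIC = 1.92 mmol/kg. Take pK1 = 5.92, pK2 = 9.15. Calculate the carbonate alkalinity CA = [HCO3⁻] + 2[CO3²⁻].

CA = [HCO3⁻] + 2[CO3²⁻] = (α₁ + 2α₂)·DIC
At pH 7.99: [H⁺]/K1 = 10^-2.07 = 0.0085114, K2/[H⁺] = 10^-1.16 = 0.069183
α₁ = 1/(1 + 0.0085114 + 0.069183) = 1/1.0777 = 0.9279; α₂ = α₁·K2/[H⁺] = 0.06420
α₁ + 2α₂ = 1.0563
CA = 1.0563 × 1.92 = 2.03 mmol/kg

CA = 2.03 mmol/kg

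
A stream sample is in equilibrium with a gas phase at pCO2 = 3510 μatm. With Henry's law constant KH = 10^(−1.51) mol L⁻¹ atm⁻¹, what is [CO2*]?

KH = 10^(−1.51) = 3.090×10^-2 mol L⁻¹ atm⁻¹
[CO2*] = KH · pCO2 = 3.090×10^-2 × 3510×10^-6 atm = 1.08×10^-4 mol/L

[CO2*] = 108 μmol/L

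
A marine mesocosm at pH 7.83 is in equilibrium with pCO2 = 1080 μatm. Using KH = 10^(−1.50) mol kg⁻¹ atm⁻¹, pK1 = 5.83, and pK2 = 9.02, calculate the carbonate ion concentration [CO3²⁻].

[CO3²⁻] = 0.221 mmol/kg

[CO2*] = KH · pCO2 = 10^(−1.50) × 1080×10^-6 = 3.415×10^-5 mol/kg
α₀ = 1/(1 + K1/[H⁺] + K1K2/[H⁺]²) = 1/(1 + 10^+2.00 + 10^+0.81) = 0.009306
DIC = [CO2*]/α₀ = 3.415×10^-5 / 0.009306 = 3.670 mmol/kg
[CO3²⁻] = α₂·DIC; α₂ = 0.06009, so [CO3²⁻] = 0.06009 × 3.670 = 0.221 mmol/kg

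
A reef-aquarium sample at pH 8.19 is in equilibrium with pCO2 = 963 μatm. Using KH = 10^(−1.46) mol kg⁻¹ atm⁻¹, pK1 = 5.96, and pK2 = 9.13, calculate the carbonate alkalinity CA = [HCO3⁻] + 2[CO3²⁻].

CA = 6.97 mmol/kg

[CO2*] = KH · pCO2 = 10^(−1.46) × 963×10^-6 = 3.339×10^-5 mol/kg
α₀ = 1/(1 + K1/[H⁺] + K1K2/[H⁺]²) = 1/(1 + 10^+2.23 + 10^+1.29) = 0.005254
DIC = [CO2*]/α₀ = 3.339×10^-5 / 0.005254 = 6.355 mmol/kg
CA = (α₁ + 2α₂)·DIC = (0.8923 + 2×0.1024) × 6.355 = 6.97 mmol/kg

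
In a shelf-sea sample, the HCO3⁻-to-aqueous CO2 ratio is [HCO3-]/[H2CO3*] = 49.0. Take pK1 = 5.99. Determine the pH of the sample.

pH = 7.68

From K1 = [H⁺][HCO3-]/[H2CO3*]:  pH = pK1 + log₁₀([HCO3-]/[H2CO3*])
log₁₀(49.0) = +1.690
pH = 5.99 + (+1.690) = 7.68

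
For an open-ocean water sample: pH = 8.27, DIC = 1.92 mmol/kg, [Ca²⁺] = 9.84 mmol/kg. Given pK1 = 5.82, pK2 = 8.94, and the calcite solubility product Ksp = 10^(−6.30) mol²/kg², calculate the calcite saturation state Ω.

Ω = 6.62

α₂ = 1 / (1 + [H⁺]/K2 + [H⁺]²/(K1K2)) = 1 / (1 + 10^+0.67 + 10^-1.78)
   = 1 / (1 + 4.6774 + 0.016596) = 1/5.6939 = 0.1756
[CO3²⁻] = α₂ × DIC = 0.1756 × 1.92 = 0.3372 mmol/kg
Ksp = 10^(−6.30) = 5.012×10^-7
Ω = [Ca²⁺][CO3²⁻]/Ksp = (9.84×10^-3)(3.372×10^-4) / 5.012×10^-7 = 6.62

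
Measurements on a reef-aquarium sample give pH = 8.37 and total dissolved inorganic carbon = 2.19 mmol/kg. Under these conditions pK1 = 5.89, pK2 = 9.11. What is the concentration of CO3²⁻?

[CO3²⁻] = 0.336 mmol/kg

α₂ = 1 / (1 + [H⁺]/K2 + [H⁺]²/(K1K2)) = 1 / (1 + 10^+0.74 + 10^-1.74)
   = 1 / (1 + 5.4954 + 0.018197) = 1/6.5136 = 0.1535
[CO3²⁻] = α₂ × DIC = 0.1535 × 2.19 = 0.336 mmol/kg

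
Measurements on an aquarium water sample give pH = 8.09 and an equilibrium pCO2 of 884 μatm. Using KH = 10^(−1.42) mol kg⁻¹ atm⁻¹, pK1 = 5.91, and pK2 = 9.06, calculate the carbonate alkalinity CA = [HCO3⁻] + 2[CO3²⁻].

[CO2*] = KH · pCO2 = 10^(−1.42) × 884×10^-6 = 3.361×10^-5 mol/kg
α₀ = 1/(1 + K1/[H⁺] + K1K2/[H⁺]²) = 1/(1 + 10^+2.18 + 10^+1.21) = 0.005932
DIC = [CO2*]/α₀ = 3.361×10^-5 / 0.005932 = 5.666 mmol/kg
CA = (α₁ + 2α₂)·DIC = (0.8979 + 2×0.09621) × 5.666 = 6.18 mmol/kg

CA = 6.18 mmol/kg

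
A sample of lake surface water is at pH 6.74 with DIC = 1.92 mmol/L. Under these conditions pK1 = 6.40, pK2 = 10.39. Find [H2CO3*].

[CO2*] = 0.602 mmol/L

α₀ = 1 / (1 + K1/[H⁺] + K1K2/[H⁺]²) = 1 / (1 + 10^+0.34 + 10^-3.31)
   = 1 / (1 + 2.1878 + 0.00048978) = 1/3.1883 = 0.3137
[CO2*] = α₀ × DIC = 0.3137 × 1.92 = 0.602 mmol/L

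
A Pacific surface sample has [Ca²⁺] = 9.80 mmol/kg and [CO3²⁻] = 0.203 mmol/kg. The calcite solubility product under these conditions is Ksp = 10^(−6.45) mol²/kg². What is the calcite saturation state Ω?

Ksp = 10^(−6.45) = 3.548×10^-7
Ω = [Ca²⁺][CO3²⁻]/Ksp = (9.80×10^-3)(0.203×10^-3) / 3.548×10^-7 = 5.61

Ω = 5.61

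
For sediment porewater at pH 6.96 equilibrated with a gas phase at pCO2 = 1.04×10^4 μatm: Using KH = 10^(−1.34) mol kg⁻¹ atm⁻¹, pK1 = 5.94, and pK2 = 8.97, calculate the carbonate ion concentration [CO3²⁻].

[CO3²⁻] = 0.0486 mmol/kg

[CO2*] = KH · pCO2 = 10^(−1.34) × 1.04×10^4×10^-6 = 4.754×10^-4 mol/kg
α₀ = 1/(1 + K1/[H⁺] + K1K2/[H⁺]²) = 1/(1 + 10^+1.02 + 10^-0.99) = 0.08640
DIC = [CO2*]/α₀ = 4.754×10^-4 / 0.08640 = 5.502 mmol/kg
[CO3²⁻] = α₂·DIC; α₂ = 0.008842, so [CO3²⁻] = 0.008842 × 5.502 = 0.0486 mmol/kg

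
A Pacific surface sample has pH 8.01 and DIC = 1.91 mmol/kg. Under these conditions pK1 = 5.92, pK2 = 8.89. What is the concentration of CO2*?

[CO2*] = 13.6 μmol/kg

α₀ = 1 / (1 + K1/[H⁺] + K1K2/[H⁺]²) = 1 / (1 + 10^+2.09 + 10^+1.21)
   = 1 / (1 + 123.03 + 16.218) = 1/140.24 = 0.007130
[CO2*] = α₀ × DIC = 0.007130 × 1.91 = 0.0136 mmol/kg = 13.6 μmol/kg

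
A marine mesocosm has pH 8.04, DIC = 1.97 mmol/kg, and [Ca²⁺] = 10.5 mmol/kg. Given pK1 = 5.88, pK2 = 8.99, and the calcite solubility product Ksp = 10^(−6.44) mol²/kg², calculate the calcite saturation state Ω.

Ω = 5.71

α₂ = 1 / (1 + [H⁺]/K2 + [H⁺]²/(K1K2)) = 1 / (1 + 10^+0.95 + 10^-1.21)
   = 1 / (1 + 8.9125 + 0.061660) = 1/9.9742 = 0.1003
[CO3²⁻] = α₂ × DIC = 0.1003 × 1.97 = 0.1975 mmol/kg
Ksp = 10^(−6.44) = 3.631×10^-7
Ω = [Ca²⁺][CO3²⁻]/Ksp = (10.5×10^-3)(1.975×10^-4) / 3.631×10^-7 = 5.71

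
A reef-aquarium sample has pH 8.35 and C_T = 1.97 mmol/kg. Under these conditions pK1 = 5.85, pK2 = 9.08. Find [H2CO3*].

α₀ = 1 / (1 + K1/[H⁺] + K1K2/[H⁺]²) = 1 / (1 + 10^+2.50 + 10^+1.77)
   = 1 / (1 + 316.23 + 58.884) = 1/376.11 = 0.002659
[CO2*] = α₀ × DIC = 0.002659 × 1.97 = 0.00524 mmol/kg = 5.24 μmol/kg

[CO2*] = 5.24 μmol/kg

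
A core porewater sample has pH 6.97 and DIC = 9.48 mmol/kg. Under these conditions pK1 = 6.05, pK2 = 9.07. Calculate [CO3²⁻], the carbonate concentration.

[CO3²⁻] = 0.0667 mmol/kg

α₂ = 1 / (1 + [H⁺]/K2 + [H⁺]²/(K1K2)) = 1 / (1 + 10^+2.10 + 10^+1.18)
   = 1 / (1 + 125.89 + 15.136) = 1/142.03 = 0.007041
[CO3²⁻] = α₂ × DIC = 0.007041 × 9.48 = 0.0667 mmol/kg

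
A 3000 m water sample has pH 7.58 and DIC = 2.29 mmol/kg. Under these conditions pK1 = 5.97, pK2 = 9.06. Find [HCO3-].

α₁ = 1 / (1 + [H⁺]/K1 + K2/[H⁺]) = 1 / (1 + 10^-1.61 + 10^-1.48)
   = 1 / (1 + 0.024547 + 0.033113) = 1/1.0577 = 0.9455
[HCO3⁻] = α₁ × DIC = 0.9455 × 2.29 = 2.17 mmol/kg

[HCO3⁻] = 2.17 mmol/kg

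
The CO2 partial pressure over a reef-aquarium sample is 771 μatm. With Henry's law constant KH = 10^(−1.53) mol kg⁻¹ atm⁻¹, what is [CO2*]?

KH = 10^(−1.53) = 2.951×10^-2 mol kg⁻¹ atm⁻¹
[CO2*] = KH · pCO2 = 2.951×10^-2 × 771×10^-6 atm = 2.28×10^-5 mol/kg

[CO2*] = 22.8 μmol/kg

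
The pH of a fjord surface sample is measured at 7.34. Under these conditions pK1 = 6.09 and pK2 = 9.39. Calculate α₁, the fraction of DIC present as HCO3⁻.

α₁ = 0.939

α₁ = 1 / (1 + [H⁺]/K1 + K2/[H⁺]) = 1 / (1 + 10^-1.25 + 10^-2.05)
   = 1 / (1 + 0.056234 + 0.0089125) = 1/1.0651 = 0.9388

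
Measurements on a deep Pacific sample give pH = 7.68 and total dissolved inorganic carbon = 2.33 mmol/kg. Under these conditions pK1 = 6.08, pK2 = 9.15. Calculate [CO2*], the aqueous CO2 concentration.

α₀ = 1 / (1 + K1/[H⁺] + K1K2/[H⁺]²) = 1 / (1 + 10^+1.60 + 10^+0.13)
   = 1 / (1 + 39.811 + 1.3490) = 1/42.160 = 0.02372
[CO2*] = α₀ × DIC = 0.02372 × 2.33 = 0.0553 mmol/kg

[CO2*] = 0.0553 mmol/kg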